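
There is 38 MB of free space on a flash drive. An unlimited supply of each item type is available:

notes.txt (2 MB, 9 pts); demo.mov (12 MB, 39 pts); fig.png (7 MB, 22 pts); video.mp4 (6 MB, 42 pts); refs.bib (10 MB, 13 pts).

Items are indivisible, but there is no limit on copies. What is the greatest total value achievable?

Best value-per-unit is video.mp4 at 42/6; filling with it alone gives 6×42 = 252.
Optimal mix: 1×notes.txt + 6×video.mp4 → size 38, value 261.

261 pts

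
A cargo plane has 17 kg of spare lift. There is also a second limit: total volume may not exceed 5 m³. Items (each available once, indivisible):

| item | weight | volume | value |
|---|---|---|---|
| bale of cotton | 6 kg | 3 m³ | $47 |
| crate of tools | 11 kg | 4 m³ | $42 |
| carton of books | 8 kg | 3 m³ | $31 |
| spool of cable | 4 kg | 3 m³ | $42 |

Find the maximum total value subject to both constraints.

Feasible sets respecting both limits:
- bale of cotton: weight 6, volume 3, value 47
- crate of tools: weight 11, volume 4, value 42
- spool of cable: weight 4, volume 3, value 42
- carton of books: weight 8, volume 3, value 31
Best: $47.

$47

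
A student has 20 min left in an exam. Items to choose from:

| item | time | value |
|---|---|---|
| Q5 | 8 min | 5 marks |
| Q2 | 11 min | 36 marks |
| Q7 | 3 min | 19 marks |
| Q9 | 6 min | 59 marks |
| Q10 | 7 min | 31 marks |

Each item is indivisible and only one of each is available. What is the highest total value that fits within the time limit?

114 marks

Check high-value combinations within 20 min:
- Q2+Q7+Q9: time 11+3+6=20, value 36+19+59=114
- Q7+Q9+Q10: time 3+6+7=16, value 19+59+31=109
- Q2+Q9: time 11+6=17, value 36+59=95
- Q9+Q10: time 6+7=13, value 59+31=90
- Q5+Q7+Q9: time 8+3+6=17, value 5+19+59=83
Best: 114 marks.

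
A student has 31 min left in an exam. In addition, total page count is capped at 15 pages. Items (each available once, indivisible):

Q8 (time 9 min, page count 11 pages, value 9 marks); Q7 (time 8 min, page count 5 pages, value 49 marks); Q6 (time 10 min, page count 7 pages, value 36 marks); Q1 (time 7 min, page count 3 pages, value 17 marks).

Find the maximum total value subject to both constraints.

Feasible sets respecting both limits:
- Q7+Q6+Q1: time 25, page count 15, value 102
- Q7+Q6: time 18, page count 12, value 85
- Q7+Q1: time 15, page count 8, value 66
Best: 102 marks.

102 marks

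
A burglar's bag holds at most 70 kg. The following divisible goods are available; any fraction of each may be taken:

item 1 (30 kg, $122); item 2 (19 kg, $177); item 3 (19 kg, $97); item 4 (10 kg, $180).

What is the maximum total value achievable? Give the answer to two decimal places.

Take in order of value per unit:
- item 4 (180/10 per unit): all 10 → value 180, running total 180.00
- item 2 (177/19 per unit): all 19 → value 177, running total 357.00
- item 3 (97/19 per unit): all 19 → value 97, running total 454.00
- item 1 (122/30 per unit): 22 of 30 → value 22×122/30 = 89.4667, running total 543.47
Total 543.47.

543.47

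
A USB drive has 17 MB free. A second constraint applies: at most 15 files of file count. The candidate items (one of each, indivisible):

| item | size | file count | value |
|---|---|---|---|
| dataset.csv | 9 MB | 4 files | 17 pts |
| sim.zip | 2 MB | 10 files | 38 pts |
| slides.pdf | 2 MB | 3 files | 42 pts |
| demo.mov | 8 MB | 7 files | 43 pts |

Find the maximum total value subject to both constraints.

Feasible sets respecting both limits:
- slides.pdf+demo.mov: size 10, file count 10, value 85
- sim.zip+slides.pdf: size 4, file count 13, value 80
- dataset.csv+demo.mov: size 17, file count 11, value 60
- dataset.csv+slides.pdf: size 11, file count 7, value 59
Best: 85 pts.

85 pts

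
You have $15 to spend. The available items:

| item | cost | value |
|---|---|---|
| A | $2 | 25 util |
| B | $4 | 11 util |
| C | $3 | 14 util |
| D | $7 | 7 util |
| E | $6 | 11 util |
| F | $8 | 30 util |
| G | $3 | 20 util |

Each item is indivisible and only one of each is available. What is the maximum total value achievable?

75 util

Check high-value combinations within $15:
- A+F+G: cost 2+8+3=13, value 25+30+20=75
- A+B+C+G: cost 2+4+3+3=12, value 25+11+14+20=70
- A+C+E+G: cost 2+3+6+3=14, value 25+14+11+20=70
Best: 75 util.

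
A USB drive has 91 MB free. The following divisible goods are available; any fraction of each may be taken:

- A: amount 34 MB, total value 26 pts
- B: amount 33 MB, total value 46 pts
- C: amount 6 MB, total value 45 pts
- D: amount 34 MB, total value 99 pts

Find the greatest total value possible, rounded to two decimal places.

Take in order of value per unit:
- C (45/6 per unit): all 6 → value 45, running total 45.00
- D (99/34 per unit): all 34 → value 99, running total 144.00
- B (46/33 per unit): all 33 → value 46, running total 190.00
- A (26/34 per unit): 18 of 34 → value 18×26/34 = 13.7647, running total 203.76
Total 203.76.

203.76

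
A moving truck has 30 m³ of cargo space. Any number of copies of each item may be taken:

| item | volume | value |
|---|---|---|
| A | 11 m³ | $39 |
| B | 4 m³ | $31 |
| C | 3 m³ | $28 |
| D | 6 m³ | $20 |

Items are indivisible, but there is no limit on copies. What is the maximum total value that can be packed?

Best value-per-unit is C at 28/3, and filling with it alone uses volume 10×3=30. No mix of the others beats 10×28 = 280.

$280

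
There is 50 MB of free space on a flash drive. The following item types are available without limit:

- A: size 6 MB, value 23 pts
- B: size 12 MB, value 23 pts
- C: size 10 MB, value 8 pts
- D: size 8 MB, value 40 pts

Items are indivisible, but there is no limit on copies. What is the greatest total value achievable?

240 pts

Best value-per-unit is D at 40/8, and filling with it alone uses size 6×8=48. No mix of the others beats 6×40 = 240.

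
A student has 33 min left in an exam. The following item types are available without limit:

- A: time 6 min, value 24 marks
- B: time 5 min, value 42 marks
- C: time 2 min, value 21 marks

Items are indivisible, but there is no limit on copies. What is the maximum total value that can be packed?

Best value-per-unit is C at 21/2; filling with it alone gives 16×21 = 336.
Optimal mix: 1×B + 14×C → time 33, value 336.

336 marks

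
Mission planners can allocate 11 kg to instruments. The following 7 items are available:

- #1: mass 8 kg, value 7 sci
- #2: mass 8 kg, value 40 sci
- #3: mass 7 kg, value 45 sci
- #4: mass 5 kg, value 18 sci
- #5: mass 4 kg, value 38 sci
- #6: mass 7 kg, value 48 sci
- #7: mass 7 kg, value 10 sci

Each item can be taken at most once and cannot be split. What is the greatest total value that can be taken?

86 sci

Check high-value combinations within 11 kg:
- #5+#6: mass 4+7=11, value 38+48=86
- #3+#5: mass 7+4=11, value 45+38=83
- #4+#5: mass 5+4=9, value 18+38=56
Best: 86 sci.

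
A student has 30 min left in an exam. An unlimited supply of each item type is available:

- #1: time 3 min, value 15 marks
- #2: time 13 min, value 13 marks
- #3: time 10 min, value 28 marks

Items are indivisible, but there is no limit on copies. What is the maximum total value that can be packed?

150 marks

Best value-per-unit is #1 at 15/3, and filling with it alone uses time 10×3=30. No mix of the others beats 10×15 = 150.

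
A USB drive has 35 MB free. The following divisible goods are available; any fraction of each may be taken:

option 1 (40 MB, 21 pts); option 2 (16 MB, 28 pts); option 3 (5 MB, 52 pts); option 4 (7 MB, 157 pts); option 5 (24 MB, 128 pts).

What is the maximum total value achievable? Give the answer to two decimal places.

331.67

Take in order of value per unit:
- option 4 (157/7 per unit): all 7 → value 157, running total 157.00
- option 3 (52/5 per unit): all 5 → value 52, running total 209.00
- option 5 (128/24 per unit): 23 of 24 → value 23×128/24 = 122.6667, running total 331.67
Total 331.67.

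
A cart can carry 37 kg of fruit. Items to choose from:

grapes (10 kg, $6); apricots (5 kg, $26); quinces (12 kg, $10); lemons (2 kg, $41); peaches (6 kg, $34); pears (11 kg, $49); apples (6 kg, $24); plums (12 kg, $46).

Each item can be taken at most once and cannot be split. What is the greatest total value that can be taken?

$196

This is a 0/1 knapsack; check combinations near the capacity.
- apricots+lemons+peaches+pears+plums: weight 5+2+6+11+12=36, value 26+41+34+49+46=196
- lemons+peaches+pears+apples+plums: weight 2+6+11+6+12=37, value 41+34+49+24+46=194
- apricots+lemons+pears+apples+plums: weight 5+2+11+6+12=36, value 26+41+49+24+46=186
- apricots+lemons+peaches+pears+apples: weight 5+2+6+11+6=30, value 26+41+34+49+24=174
- apricots+lemons+peaches+apples+plums: weight 5+2+6+6+12=31, value 26+41+34+24+46=171
Best: $196.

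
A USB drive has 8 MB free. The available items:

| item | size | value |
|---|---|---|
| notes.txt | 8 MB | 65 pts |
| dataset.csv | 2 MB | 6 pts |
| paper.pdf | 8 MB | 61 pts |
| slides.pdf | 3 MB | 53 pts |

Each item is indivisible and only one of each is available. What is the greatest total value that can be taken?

65 pts

Check high-value combinations within 8 MB:
- notes.txt: size 8, value 65
- paper.pdf: size 8, value 61
- dataset.csv+slides.pdf: size 2+3=5, value 6+53=59
- slides.pdf: size 3, value 53
- dataset.csv: size 2, value 6
Best: 65 pts.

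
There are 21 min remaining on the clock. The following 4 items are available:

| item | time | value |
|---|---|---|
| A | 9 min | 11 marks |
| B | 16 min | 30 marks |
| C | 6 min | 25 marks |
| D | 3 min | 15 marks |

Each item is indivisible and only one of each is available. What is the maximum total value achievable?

This is a 0/1 knapsack; check combinations near the capacity.
- A+C+D: time 9+6+3=18, value 11+25+15=51
- B+D: time 16+3=19, value 30+15=45
- C+D: time 6+3=9, value 25+15=40
- A+C: time 9+6=15, value 11+25=36
- B: time 16, value 30
Best: 51 marks.

51 marks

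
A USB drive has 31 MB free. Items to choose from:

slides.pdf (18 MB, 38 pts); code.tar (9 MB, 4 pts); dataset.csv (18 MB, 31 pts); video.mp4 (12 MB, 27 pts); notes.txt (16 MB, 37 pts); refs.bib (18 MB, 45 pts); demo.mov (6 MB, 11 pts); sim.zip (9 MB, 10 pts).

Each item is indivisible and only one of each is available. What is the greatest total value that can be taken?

72 pts

Check high-value combinations within 31 MB:
- video.mp4+refs.bib: size 12+18=30, value 27+45=72
- slides.pdf+video.mp4: size 18+12=30, value 38+27=65
- video.mp4+notes.txt: size 12+16=28, value 27+37=64
- dataset.csv+video.mp4: size 18+12=30, value 31+27=58
Best: 72 pts.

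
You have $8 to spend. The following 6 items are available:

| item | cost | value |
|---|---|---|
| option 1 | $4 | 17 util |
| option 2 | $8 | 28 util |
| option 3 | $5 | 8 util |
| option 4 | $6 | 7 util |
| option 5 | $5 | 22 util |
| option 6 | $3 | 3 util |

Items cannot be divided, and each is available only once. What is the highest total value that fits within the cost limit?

28 util

Check high-value combinations within $8:
- option 2: cost 8, value 28
- option 5+option 6: cost 5+3=8, value 22+3=25
- option 5: cost 5, value 22
- option 1+option 6: cost 4+3=7, value 17+3=20
- option 1: cost 4, value 17
Best: 28 util.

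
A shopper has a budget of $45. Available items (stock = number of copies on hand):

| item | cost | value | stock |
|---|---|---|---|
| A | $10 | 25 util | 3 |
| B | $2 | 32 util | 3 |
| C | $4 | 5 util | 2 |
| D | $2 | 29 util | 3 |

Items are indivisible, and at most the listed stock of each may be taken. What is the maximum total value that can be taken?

258 util

Best selections within cost 45 and stock limits:
- 3×A + 3×B + 3×D: cost 42, value 258
- 2×A + 3×B + 2×C + 3×D: cost 40, value 243
Best: 258 util.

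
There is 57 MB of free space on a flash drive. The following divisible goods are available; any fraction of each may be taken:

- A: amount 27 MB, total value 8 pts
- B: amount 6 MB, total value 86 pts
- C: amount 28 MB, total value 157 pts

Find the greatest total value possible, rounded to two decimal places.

Take in order of value per unit:
- B (86/6 per unit): all 6 → value 86, running total 86.00
- C (157/28 per unit): all 28 → value 157, running total 243.00
- A (8/27 per unit): 23 of 27 → value 23×8/27 = 6.8148, running total 249.81
Total 249.81.

249.81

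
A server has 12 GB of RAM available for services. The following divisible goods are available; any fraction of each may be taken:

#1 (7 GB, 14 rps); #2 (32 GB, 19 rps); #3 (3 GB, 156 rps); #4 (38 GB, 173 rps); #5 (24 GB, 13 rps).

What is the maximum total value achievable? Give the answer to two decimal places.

Take in order of value per unit:
- #3 (156/3 per unit): all 3 → value 156, running total 156.00
- #4 (173/38 per unit): 9 of 38 → value 9×173/38 = 40.9737, running total 196.97
Total 196.97.

196.97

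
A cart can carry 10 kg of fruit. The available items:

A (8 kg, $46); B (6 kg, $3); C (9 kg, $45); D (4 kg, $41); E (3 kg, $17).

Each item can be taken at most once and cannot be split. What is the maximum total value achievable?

This is a 0/1 knapsack; check combinations near the capacity.
- D+E: weight 4+3=7, value 41+17=58
- A: weight 8, value 46
- C: weight 9, value 45
Best: $58.

$58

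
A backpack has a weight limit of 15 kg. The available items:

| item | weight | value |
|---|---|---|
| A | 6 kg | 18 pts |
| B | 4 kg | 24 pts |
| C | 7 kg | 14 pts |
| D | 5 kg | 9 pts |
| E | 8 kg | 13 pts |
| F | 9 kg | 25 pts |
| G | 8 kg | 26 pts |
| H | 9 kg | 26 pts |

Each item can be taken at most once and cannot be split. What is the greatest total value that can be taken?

Check high-value combinations within 15 kg:
- A+B+D: weight 6+4+5=15, value 18+24+9=51
- B+G: weight 4+8=12, value 24+26=50
- B+H: weight 4+9=13, value 24+26=50
Best: 51 pts.

51 pts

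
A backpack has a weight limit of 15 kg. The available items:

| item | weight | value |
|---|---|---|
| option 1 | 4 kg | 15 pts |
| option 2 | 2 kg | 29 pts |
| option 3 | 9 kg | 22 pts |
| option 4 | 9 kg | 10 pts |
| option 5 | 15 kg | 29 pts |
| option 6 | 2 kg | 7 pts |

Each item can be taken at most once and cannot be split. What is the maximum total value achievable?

66 pts

Check high-value combinations within 15 kg:
- option 1+option 2+option 3: weight 4+2+9=15, value 15+29+22=66
- option 2+option 3+option 6: weight 2+9+2=13, value 29+22+7=58
- option 1+option 2+option 4: weight 4+2+9=15, value 15+29+10=54
Best: 66 pts.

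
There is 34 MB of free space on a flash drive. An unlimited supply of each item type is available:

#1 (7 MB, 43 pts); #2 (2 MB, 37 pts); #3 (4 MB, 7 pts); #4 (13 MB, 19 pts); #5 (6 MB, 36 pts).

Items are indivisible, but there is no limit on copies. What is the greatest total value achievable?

Best value-per-unit is #2 at 37/2, and filling with it alone uses size 17×2=34. No mix of the others beats 17×37 = 629.

629 pts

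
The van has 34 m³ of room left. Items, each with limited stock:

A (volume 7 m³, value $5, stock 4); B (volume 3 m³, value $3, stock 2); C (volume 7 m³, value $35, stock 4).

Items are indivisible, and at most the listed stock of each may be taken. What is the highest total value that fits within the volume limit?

Top feasible selections:
- 2×B + 4×C: volume 34, value 146
- 1×B + 4×C: volume 31, value 143
- 4×C: volume 28, value 140
Best: $146.

$146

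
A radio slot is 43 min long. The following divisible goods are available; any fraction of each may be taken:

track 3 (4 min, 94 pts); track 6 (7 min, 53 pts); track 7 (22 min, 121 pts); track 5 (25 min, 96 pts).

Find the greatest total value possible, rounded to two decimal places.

306.40

Take in order of value per unit:
- track 3 (94/4 per unit): all 4 → value 94, running total 94.00
- track 6 (53/7 per unit): all 7 → value 53, running total 147.00
- track 7 (121/22 per unit): all 22 → value 121, running total 268.00
- track 5 (96/25 per unit): 10 of 25 → value 10×96/25 = 38.4000, running total 306.40
Total 306.40.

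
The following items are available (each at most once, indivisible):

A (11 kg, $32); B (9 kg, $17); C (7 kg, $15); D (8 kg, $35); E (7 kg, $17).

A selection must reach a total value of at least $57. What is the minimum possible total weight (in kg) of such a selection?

19

Subsets with value ≥ 57, sorted by total weight:
- A+D: weight 19, value 67
- C+D+E: weight 22, value 67
- B+D+E: weight 24, value 69
Minimum weight: 19 kg.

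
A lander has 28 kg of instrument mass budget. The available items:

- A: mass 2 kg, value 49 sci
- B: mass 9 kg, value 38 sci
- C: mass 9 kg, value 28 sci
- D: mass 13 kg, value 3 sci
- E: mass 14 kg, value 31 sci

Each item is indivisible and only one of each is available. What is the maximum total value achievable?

Check high-value combinations within 28 kg:
- A+B+E: mass 2+9+14=25, value 49+38+31=118
- A+B+C: mass 2+9+9=20, value 49+38+28=115
- A+C+E: mass 2+9+14=25, value 49+28+31=108
- A+B+D: mass 2+9+13=24, value 49+38+3=90
Best: 118 sci.

118 sci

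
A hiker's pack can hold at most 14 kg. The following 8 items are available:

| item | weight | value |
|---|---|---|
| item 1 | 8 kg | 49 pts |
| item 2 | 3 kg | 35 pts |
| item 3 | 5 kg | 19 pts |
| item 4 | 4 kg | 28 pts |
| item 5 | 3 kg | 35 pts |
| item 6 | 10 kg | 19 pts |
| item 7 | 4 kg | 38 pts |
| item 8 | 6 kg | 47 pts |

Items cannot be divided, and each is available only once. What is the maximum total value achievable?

Check high-value combinations within 14 kg:
- item 2+item 4+item 5+item 7: weight 3+4+3+4=14, value 35+28+35+38=136
- item 2+item 7+item 8: weight 3+4+6=13, value 35+38+47=120
- item 5+item 7+item 8: weight 3+4+6=13, value 35+38+47=120
- item 1+item 2+item 5: weight 8+3+3=14, value 49+35+35=119
Best: 136 pts.

136 pts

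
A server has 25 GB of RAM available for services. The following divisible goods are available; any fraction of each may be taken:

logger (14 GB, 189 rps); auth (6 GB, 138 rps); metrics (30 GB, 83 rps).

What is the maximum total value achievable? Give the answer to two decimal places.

340.83

Take in order of value per unit:
- auth (138/6 per unit): all 6 → value 138, running total 138.00
- logger (189/14 per unit): all 14 → value 189, running total 327.00
- metrics (83/30 per unit): 5 of 30 → value 5×83/30 = 13.8333, running total 340.83
Total 340.83.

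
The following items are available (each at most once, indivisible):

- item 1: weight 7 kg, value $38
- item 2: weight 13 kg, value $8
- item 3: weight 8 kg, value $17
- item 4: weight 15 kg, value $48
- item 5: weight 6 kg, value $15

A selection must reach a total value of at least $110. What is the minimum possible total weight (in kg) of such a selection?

Subsets with value ≥ 110, sorted by total weight:
- item 1+item 3+item 4+item 5: weight 36, value 118
- item 1+item 2+item 3+item 4: weight 43, value 111
- item 1+item 2+item 3+item 4+item 5: weight 49, value 126
Minimum weight: 36 kg.

36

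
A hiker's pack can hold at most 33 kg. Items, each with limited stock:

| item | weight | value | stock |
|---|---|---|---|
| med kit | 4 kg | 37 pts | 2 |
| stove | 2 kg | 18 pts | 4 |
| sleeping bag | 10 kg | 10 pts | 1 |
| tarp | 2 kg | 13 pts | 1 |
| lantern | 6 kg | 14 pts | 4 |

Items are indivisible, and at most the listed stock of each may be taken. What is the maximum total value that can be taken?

Best selections within weight 33 and stock limits:
- 2×med kit + 4×stove + 1×tarp + 2×lantern: weight 30, value 187
- 2×med kit + 4×stove + 2×lantern: weight 28, value 174
- 2×med kit + 4×stove + 1×tarp + 1×lantern: weight 24, value 173
- 2×med kit + 3×stove + 3×lantern: weight 32, value 170
Best: 187 pts.

187 pts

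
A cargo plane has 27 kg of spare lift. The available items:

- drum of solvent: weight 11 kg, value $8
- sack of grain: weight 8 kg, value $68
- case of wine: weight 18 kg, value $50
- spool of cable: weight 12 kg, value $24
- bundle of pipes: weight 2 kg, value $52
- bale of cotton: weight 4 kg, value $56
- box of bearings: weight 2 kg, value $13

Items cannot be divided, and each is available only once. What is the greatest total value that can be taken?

This is a 0/1 knapsack; check combinations near the capacity.
- sack of grain+spool of cable+bundle of pipes+bale of cotton: weight 8+12+2+4=26, value 68+24+52+56=200
- drum of solvent+sack of grain+bundle of pipes+bale of cotton+box of bearings: weight 11+8+2+4+2=27, value 8+68+52+56+13=197
- sack of grain+bundle of pipes+bale of cotton+box of bearings: weight 8+2+4+2=16, value 68+52+56+13=189
Best: $200.

$200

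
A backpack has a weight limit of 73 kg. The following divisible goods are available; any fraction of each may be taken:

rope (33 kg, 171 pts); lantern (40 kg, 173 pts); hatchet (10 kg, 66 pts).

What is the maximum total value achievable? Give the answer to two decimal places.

Take in order of value per unit:
- hatchet (66/10 per unit): all 10 → value 66, running total 66.00
- rope (171/33 per unit): all 33 → value 171, running total 237.00
- lantern (173/40 per unit): 30 of 40 → value 30×173/40 = 129.7500, running total 366.75
Total 366.75.

366.75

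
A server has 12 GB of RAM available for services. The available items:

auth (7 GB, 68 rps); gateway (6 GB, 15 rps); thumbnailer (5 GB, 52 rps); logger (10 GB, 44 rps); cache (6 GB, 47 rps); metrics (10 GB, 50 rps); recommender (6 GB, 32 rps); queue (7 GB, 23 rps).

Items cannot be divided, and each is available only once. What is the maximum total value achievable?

Check high-value combinations within 12 GB:
- auth+thumbnailer: memory 7+5=12, value 68+52=120
- thumbnailer+cache: memory 5+6=11, value 52+47=99
- thumbnailer+recommender: memory 5+6=11, value 52+32=84
- cache+recommender: memory 6+6=12, value 47+32=79
Best: 120 rps.

120 rps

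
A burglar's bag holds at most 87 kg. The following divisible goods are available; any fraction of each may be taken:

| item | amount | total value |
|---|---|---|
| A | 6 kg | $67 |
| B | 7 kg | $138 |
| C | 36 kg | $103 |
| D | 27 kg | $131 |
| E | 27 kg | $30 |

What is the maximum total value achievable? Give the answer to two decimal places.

451.22

Take in order of value per unit:
- B (138/7 per unit): all 7 → value 138, running total 138.00
- A (67/6 per unit): all 6 → value 67, running total 205.00
- D (131/27 per unit): all 27 → value 131, running total 336.00
- C (103/36 per unit): all 36 → value 103, running total 439.00
- E (30/27 per unit): 11 of 27 → value 11×30/27 = 12.2222, running total 451.22
Total 451.22.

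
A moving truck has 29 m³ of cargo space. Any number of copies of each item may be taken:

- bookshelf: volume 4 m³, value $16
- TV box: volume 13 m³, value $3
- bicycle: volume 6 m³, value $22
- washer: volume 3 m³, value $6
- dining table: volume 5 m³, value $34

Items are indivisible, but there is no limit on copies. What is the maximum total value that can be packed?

$186

Best value-per-unit is dining table at 34/5; filling with it alone gives 5×34 = 170.
Optimal mix: 1×bookshelf + 5×dining table → volume 29, value 186.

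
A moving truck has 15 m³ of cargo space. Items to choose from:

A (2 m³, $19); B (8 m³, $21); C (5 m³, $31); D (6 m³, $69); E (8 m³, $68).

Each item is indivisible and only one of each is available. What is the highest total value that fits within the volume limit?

$137

Check high-value combinations within 15 m³:
- D+E: volume 6+8=14, value 69+68=137
- A+C+D: volume 2+5+6=13, value 19+31+69=119
- A+C+E: volume 2+5+8=15, value 19+31+68=118
Best: $137.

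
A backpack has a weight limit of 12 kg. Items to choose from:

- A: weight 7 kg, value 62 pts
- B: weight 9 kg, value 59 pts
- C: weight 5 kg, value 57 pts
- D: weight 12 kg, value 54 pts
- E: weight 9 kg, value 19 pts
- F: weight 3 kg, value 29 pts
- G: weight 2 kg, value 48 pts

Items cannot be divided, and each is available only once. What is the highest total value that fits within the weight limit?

139 pts

Check high-value combinations within 12 kg:
- A+F+G: weight 7+3+2=12, value 62+29+48=139
- C+F+G: weight 5+3+2=10, value 57+29+48=134
- A+C: weight 7+5=12, value 62+57=119
- A+G: weight 7+2=9, value 62+48=110
Best: 139 pts.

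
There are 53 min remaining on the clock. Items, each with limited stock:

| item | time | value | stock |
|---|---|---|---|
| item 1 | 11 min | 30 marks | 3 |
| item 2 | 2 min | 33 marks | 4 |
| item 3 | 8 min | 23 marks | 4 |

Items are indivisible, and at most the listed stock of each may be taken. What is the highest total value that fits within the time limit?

254 marks

Top feasible selections:
- 1×item 1 + 4×item 2 + 4×item 3: time 51, value 254
- 3×item 1 + 4×item 2 + 1×item 3: time 49, value 245
- 2×item 1 + 4×item 2 + 2×item 3: time 46, value 238
Best: 254 marks.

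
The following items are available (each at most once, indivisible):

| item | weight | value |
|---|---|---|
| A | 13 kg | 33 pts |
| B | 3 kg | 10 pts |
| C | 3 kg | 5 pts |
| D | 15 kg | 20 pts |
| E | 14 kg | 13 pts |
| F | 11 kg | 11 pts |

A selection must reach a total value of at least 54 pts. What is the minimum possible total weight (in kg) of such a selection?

Subsets with value ≥ 54, sorted by total weight:
- A+B+F: weight 27, value 54
- A+B+C+F: weight 30, value 59
Minimum weight: 27 kg.

27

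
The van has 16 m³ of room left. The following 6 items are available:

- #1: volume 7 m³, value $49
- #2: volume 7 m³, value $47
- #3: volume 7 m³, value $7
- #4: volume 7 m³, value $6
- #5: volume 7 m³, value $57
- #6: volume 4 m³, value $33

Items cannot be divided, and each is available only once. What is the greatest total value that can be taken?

$106

This is a 0/1 knapsack; check combinations near the capacity.
- #1+#5: volume 7+7=14, value 49+57=106
- #2+#5: volume 7+7=14, value 47+57=104
- #1+#2: volume 7+7=14, value 49+47=96
- #5+#6: volume 7+4=11, value 57+33=90
Best: $106.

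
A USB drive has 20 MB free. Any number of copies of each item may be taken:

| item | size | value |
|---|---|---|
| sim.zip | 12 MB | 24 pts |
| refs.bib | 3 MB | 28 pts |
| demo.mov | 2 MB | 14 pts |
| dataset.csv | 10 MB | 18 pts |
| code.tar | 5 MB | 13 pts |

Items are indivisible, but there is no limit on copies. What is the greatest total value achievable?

Best value-per-unit is refs.bib at 28/3; filling with it alone gives 6×28 = 168.
Optimal mix: 6×refs.bib + 1×demo.mov → size 20, value 182.

182 pts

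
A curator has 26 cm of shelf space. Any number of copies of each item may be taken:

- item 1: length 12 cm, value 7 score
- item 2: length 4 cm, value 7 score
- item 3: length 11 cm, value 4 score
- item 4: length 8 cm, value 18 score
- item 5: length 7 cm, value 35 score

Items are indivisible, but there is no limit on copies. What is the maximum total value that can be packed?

112 score

Best value-per-unit is item 5 at 35/7; filling with it alone gives 3×35 = 105.
Optimal mix: 1×item 2 + 3×item 5 → length 25, value 112.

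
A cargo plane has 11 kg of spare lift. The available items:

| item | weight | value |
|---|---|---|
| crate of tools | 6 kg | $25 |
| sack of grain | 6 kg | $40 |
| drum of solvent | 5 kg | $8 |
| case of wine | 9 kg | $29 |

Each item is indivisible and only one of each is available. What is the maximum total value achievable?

Check high-value combinations within 11 kg:
- sack of grain+drum of solvent: weight 6+5=11, value 40+8=48
- sack of grain: weight 6, value 40
- crate of tools+drum of solvent: weight 6+5=11, value 25+8=33
- case of wine: weight 9, value 29
- crate of tools: weight 6, value 25
Best: $48.

$48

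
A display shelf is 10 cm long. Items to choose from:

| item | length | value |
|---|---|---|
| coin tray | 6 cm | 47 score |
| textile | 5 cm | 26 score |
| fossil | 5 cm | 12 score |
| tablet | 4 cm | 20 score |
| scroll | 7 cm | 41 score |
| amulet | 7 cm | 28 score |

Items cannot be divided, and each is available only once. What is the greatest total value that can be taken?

Check high-value combinations within 10 cm:
- coin tray+tablet: length 6+4=10, value 47+20=67
- coin tray: length 6, value 47
- textile+tablet: length 5+4=9, value 26+20=46
Best: 67 score.

67 score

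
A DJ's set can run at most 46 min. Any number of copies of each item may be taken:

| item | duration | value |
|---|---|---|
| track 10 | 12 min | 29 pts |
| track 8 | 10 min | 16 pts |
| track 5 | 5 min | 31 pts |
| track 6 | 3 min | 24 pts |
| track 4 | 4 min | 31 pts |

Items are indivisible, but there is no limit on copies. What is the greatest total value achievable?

367 pts

Best value-per-unit is track 6 at 24/3; filling with it alone gives 15×24 = 360.
Optimal mix: 14×track 6 + 1×track 4 → duration 46, value 367.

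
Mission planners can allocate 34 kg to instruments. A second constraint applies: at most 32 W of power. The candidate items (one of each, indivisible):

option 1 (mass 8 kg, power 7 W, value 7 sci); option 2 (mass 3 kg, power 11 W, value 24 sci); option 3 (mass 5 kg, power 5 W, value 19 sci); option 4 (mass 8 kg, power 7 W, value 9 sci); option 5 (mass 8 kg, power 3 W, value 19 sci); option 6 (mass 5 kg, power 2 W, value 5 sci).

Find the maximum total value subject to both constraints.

Feasible sets respecting both limits:
- option 2+option 3+option 4+option 5+option 6: mass 29, power 28, value 76
- option 1+option 2+option 3+option 5+option 6: mass 29, power 28, value 74
- option 2+option 3+option 4+option 5: mass 24, power 26, value 71
- option 1+option 2+option 3+option 5: mass 24, power 26, value 69
Best: 76 sci.

76 sci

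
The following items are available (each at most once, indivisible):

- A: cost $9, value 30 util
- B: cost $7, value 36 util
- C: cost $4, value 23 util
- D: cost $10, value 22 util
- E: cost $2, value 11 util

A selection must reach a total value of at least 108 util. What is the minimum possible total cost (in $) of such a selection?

Subsets with value ≥ 108, sorted by total cost:
- A+B+C+D: cost 30, value 111
- A+B+C+D+E: cost 32, value 122
Minimum cost: 30 $.

30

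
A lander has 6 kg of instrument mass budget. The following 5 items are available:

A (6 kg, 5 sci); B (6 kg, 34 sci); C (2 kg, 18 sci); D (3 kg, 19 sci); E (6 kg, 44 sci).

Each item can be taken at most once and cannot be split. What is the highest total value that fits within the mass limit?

44 sci

Check high-value combinations within 6 kg:
- E: mass 6, value 44
- C+D: mass 2+3=5, value 18+19=37
- B: mass 6, value 34
- D: mass 3, value 19
Best: 44 sci.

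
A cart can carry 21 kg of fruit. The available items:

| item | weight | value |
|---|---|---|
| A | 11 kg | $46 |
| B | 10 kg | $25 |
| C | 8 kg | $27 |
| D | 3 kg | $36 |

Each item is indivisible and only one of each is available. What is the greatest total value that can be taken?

$88

Check high-value combinations within 21 kg:
- B+C+D: weight 10+8+3=21, value 25+27+36=88
- A+D: weight 11+3=14, value 46+36=82
- A+C: weight 11+8=19, value 46+27=73
- A+B: weight 11+10=21, value 46+25=71
Best: $88.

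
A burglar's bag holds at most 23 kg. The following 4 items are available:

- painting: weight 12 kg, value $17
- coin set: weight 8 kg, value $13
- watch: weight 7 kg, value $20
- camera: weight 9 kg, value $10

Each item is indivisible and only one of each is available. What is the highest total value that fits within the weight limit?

$37

Check high-value combinations within 23 kg:
- painting+watch: weight 12+7=19, value 17+20=37
- coin set+watch: weight 8+7=15, value 13+20=33
- watch+camera: weight 7+9=16, value 20+10=30
Best: $37.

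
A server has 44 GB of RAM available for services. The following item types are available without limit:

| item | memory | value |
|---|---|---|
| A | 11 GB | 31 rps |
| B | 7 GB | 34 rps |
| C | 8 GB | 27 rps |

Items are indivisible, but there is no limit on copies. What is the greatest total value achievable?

204 rps

Best value-per-unit is B at 34/7, and filling with it alone uses memory 6×7=42. No mix of the others beats 6×34 = 204.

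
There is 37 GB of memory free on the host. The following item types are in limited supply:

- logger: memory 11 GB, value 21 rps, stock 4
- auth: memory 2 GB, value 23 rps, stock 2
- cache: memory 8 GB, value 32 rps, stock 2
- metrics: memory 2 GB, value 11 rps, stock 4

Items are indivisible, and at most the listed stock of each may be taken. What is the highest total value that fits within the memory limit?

164 rps

Top feasible selections:
- 1×logger + 2×auth + 2×cache + 3×metrics: memory 37, value 164
- 2×auth + 2×cache + 4×metrics: memory 28, value 154
Best: 164 rps.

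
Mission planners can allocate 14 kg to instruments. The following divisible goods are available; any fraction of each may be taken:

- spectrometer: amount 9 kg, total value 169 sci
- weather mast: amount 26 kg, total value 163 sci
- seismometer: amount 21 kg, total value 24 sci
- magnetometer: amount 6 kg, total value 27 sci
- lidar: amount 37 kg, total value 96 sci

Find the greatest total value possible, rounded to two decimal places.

Take in order of value per unit:
- spectrometer (169/9 per unit): all 9 → value 169, running total 169.00
- weather mast (163/26 per unit): 5 of 26 → value 5×163/26 = 31.3462, running total 200.35
Total 200.35.

200.35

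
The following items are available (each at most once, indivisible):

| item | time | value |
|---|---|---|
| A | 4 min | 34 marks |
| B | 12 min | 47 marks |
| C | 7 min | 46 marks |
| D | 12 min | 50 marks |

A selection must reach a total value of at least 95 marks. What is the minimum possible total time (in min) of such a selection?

Subsets with value ≥ 95, sorted by total time:
- C+D: time 19, value 96
- A+C+D: time 23, value 130
- A+B+C: time 23, value 127
- B+D: time 24, value 97
Minimum time: 19 min.

19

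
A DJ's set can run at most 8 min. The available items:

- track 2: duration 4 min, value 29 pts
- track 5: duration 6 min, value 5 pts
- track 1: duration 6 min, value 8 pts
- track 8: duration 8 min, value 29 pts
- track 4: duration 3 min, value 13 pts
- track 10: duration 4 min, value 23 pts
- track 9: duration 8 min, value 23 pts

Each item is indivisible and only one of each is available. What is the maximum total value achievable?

52 pts

Check high-value combinations within 8 min:
- track 2+track 10: duration 4+4=8, value 29+23=52
- track 2+track 4: duration 4+3=7, value 29+13=42
- track 4+track 10: duration 3+4=7, value 13+23=36
Best: 52 pts.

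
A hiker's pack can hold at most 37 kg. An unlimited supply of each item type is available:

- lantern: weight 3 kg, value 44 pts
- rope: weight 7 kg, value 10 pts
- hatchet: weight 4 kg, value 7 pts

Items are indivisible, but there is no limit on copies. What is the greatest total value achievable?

Best value-per-unit is lantern at 44/3, and filling with it alone uses weight 12×3=36. No mix of the others beats 12×44 = 528.

528 pts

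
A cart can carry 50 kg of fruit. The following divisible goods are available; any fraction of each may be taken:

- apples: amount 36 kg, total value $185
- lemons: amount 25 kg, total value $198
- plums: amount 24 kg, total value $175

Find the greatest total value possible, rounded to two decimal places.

Take in order of value per unit:
- lemons (198/25 per unit): all 25 → value 198, running total 198.00
- plums (175/24 per unit): all 24 → value 175, running total 373.00
- apples (185/36 per unit): 1 of 36 → value 1×185/36 = 5.1389, running total 378.14
Total 378.14.

378.14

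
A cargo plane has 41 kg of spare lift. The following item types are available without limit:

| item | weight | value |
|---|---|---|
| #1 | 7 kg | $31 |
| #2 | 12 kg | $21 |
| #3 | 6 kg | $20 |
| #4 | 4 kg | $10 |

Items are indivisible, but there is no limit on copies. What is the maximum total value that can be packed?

$175

Best value-per-unit is #1 at 31/7; filling with it alone gives 5×31 = 155.
Optimal mix: 5×#1 + 1×#3 → weight 41, value 175.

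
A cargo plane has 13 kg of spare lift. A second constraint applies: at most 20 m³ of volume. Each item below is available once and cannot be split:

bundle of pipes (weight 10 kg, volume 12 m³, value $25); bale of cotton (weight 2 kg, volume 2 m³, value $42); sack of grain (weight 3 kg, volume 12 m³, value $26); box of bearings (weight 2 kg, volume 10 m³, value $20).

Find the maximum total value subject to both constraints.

Feasible sets respecting both limits:
- bale of cotton+sack of grain: weight 5, volume 14, value 68
- bundle of pipes+bale of cotton: weight 12, volume 14, value 67
- bale of cotton+box of bearings: weight 4, volume 12, value 62
- bale of cotton: weight 2, volume 2, value 42
Best: $68.

$68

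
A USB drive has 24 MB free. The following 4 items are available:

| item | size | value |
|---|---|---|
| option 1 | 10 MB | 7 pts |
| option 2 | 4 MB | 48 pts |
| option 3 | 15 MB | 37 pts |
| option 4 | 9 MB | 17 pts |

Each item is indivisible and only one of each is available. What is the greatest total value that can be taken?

Check high-value combinations within 24 MB:
- option 2+option 3: size 4+15=19, value 48+37=85
- option 1+option 2+option 4: size 10+4+9=23, value 7+48+17=72
- option 2+option 4: size 4+9=13, value 48+17=65
Best: 85 pts.

85 pts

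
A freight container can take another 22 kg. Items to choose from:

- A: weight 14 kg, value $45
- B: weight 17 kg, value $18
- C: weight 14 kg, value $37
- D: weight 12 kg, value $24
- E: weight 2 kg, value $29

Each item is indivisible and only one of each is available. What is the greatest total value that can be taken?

Check high-value combinations within 22 kg:
- A+E: weight 14+2=16, value 45+29=74
- C+E: weight 14+2=16, value 37+29=66
- D+E: weight 12+2=14, value 24+29=53
- B+E: weight 17+2=19, value 18+29=47
Best: $74.

$74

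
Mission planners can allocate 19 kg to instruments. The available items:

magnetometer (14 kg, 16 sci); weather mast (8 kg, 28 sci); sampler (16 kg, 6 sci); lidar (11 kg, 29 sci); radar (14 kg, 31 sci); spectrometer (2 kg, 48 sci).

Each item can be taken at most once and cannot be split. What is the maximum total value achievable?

Check high-value combinations within 19 kg:
- radar+spectrometer: mass 14+2=16, value 31+48=79
- lidar+spectrometer: mass 11+2=13, value 29+48=77
- weather mast+spectrometer: mass 8+2=10, value 28+48=76
- magnetometer+spectrometer: mass 14+2=16, value 16+48=64
Best: 79 sci.

79 sci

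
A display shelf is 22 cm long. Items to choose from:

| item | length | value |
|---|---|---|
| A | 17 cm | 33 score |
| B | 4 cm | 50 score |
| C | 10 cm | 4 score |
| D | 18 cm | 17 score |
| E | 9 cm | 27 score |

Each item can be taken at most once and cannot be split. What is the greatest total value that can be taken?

This is a 0/1 knapsack; check combinations near the capacity.
- A+B: length 17+4=21, value 33+50=83
- B+E: length 4+9=13, value 50+27=77
- B+D: length 4+18=22, value 50+17=67
Best: 83 score.

83 score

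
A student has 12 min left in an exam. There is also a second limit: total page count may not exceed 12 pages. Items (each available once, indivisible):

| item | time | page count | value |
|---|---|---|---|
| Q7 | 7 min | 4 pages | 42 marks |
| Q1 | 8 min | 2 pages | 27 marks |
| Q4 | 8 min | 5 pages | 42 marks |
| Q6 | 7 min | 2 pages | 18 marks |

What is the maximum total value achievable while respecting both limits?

Feasible sets respecting both limits:
- Q7: time 7, page count 4, value 42
- Q4: time 8, page count 5, value 42
- Q1: time 8, page count 2, value 27
Best: 42 marks.

42 marks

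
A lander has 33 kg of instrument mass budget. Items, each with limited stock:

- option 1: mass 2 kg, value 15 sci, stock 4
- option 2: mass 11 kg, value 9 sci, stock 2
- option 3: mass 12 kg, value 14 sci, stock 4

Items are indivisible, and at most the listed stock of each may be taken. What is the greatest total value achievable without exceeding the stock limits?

Best selections within mass 33 and stock limits:
- 4×option 1 + 2×option 3: mass 32, value 88
- 4×option 1 + 1×option 2 + 1×option 3: mass 31, value 83
- 4×option 1 + 2×option 2: mass 30, value 78
Best: 88 sci.

88 sci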